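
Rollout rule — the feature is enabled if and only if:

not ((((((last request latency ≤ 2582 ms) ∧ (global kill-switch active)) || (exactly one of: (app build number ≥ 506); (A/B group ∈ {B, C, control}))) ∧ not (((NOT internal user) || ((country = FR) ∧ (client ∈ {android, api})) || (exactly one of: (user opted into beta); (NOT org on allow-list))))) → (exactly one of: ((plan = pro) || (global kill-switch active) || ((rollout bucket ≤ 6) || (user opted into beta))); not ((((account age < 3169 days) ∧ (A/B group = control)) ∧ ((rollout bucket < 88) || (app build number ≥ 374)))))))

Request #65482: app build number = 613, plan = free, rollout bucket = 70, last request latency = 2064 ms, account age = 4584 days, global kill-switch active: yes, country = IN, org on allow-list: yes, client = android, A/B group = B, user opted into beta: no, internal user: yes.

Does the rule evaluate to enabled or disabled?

Enabled

Atomic conditions:
  last request latency ≤ 2582 ms: 2064 ≤ 2582 is true
  global kill-switch active: yes → true
  app build number ≥ 506: 613 ≥ 506 is true
  A/B group ∈ {B, C, control}: B is in the set → true
  NOT internal user: yes → false
  country = FR: IN == FR is false
  client ∈ {android, api}: android is in the set → true
  user opted into beta: no → false
  NOT org on allow-list: yes → false
  plan = pro: free == pro is false
  rollout bucket ≤ 6: 70 ≤ 6 is false
  account age < 3169 days: 4584 < 3169 is false
  A/B group = control: B == control is false
  rollout bucket < 88: 70 < 88 is true
  app build number ≥ 374: 613 ≥ 374 is true
Combine:
[1.1.1.1] true AND true = true
[1.1.1.2] exactly-one(true, true) = false
[1.1.1] true OR false = true
[1.1.2.1.2] false AND true = false
[1.1.2.1.3] exactly-one(false, false) = false
[1.1.2.1] false OR false OR false = false
[1.1.2] NOT false = true
[1.1] true AND true = true
[1.2.1.3] false OR false = false
[1.2.1] false OR true OR false = true
[1.2.2.1.1] false AND false = false
[1.2.2.1.2] true OR true = true
[1.2.2.1] false AND true = false
[1.2.2] NOT false = true
[1.2] exactly-one(true, true) = false
[1] true → false = false
[root] NOT false = true
Overall: true → enabled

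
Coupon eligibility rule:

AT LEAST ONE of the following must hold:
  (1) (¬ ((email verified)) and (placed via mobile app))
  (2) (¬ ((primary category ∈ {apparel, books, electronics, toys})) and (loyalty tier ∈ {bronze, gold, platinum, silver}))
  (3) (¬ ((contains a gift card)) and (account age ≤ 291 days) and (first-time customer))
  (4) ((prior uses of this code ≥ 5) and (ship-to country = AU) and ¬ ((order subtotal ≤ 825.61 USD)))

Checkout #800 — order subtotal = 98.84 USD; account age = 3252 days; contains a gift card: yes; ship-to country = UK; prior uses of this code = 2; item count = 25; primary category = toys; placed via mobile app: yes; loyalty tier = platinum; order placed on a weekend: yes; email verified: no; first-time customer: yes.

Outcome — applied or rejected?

Atomic conditions:
  email verified: no → false
  placed via mobile app: yes → true
  primary category ∈ {apparel, books, electronics, toys}: toys is in the set → true
  loyalty tier ∈ {bronze, gold, platinum, silver}: platinum is in the set → true
  contains a gift card: yes → true
  account age ≤ 291 days: 3252 ≤ 291 is false
  first-time customer: yes → true
  prior uses of this code ≥ 5: 2 ≥ 5 is false
  ship-to country = AU: UK == AU is false
  order subtotal ≤ 825.61 USD: 98.84 ≤ 825.61 is true
Combine:
[1.1] NOT false = true
[1] true AND true = true
[2.1] NOT true = false
[2] false AND true = false
[3.1] NOT true = false
[3] false AND false AND true = false
[4.3] NOT true = false
[4] false AND false AND false = false
[root] true OR false OR false OR false = true
Overall: true → applied

Applied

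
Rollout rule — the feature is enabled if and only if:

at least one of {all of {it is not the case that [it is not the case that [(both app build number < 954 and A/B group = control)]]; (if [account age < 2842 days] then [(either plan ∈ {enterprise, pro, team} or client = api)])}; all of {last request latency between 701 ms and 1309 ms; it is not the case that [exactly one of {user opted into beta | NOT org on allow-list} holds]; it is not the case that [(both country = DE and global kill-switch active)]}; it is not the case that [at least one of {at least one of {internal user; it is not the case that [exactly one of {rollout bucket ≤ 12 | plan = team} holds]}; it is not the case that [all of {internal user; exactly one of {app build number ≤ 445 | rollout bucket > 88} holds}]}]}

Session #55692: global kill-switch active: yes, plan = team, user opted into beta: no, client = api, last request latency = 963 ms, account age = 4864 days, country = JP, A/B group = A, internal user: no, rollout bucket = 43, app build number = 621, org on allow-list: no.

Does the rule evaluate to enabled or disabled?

Atomic conditions:
  app build number < 954: 621 < 954 is true
  A/B group = control: A == control is false
  account age < 2842 days: 4864 < 2842 is false
  plan ∈ {enterprise, pro, team}: team is in the set → true
  client = api: api == api is true
  last request latency between 701 ms and 1309 ms: 963 in [701, 1309] is true
  user opted into beta: no → false
  NOT org on allow-list: no → true
  country = DE: JP == DE is false
  global kill-switch active: yes → true
  internal user: no → false
  rollout bucket ≤ 12: 43 ≤ 12 is false
  plan = team: team == team is true
  app build number ≤ 445: 621 ≤ 445 is false
  rollout bucket > 88: 43 > 88 is false
Combine:
[1.1.1.1] true AND false = false
[1.1.1] NOT false = true
[1.1] NOT true = false
[1.2.2] true OR true = true
[1.2] false → true (antecedent false ⇒ implication holds) = true
[1] false AND true = false
[2.2.1] exactly-one(false, true) = true
[2.2] NOT true = false
[2.3.1] false AND true = false
[2.3] NOT false = true
[2] true AND false AND true = false
[3.1.1.2.1] exactly-one(false, true) = true
[3.1.1.2] NOT true = false
[3.1.1] false OR false = false
[3.1.2.1.2] exactly-one(false, false) = false
[3.1.2.1] false AND false = false
[3.1.2] NOT false = true
[3.1] false OR true = true
[3] NOT true = false
[root] false OR false OR false = false
Overall: false → disabled

Disabled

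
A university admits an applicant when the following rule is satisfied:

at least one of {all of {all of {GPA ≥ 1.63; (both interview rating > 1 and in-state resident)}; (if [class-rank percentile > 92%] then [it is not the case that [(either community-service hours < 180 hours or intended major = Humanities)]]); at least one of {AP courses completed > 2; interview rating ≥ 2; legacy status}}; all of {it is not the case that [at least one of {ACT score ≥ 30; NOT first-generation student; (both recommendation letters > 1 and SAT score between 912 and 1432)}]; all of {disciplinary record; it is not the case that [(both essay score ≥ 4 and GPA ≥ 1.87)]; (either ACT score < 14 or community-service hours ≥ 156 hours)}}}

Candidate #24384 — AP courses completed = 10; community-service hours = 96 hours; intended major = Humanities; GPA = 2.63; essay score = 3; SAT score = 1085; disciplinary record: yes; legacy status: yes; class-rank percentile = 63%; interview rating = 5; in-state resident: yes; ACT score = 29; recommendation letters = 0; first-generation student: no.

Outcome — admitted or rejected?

Admitted

Atomic conditions:
  GPA ≥ 1.63: 2.63 ≥ 1.63 is true
  interview rating > 1: 5 > 1 is true
  in-state resident: yes → true
  class-rank percentile > 92%: 63 > 92 is false
  community-service hours < 180 hours: 96 < 180 is true
  intended major = Humanities: Humanities == Humanities is true
  AP courses completed > 2: 10 > 2 is true
  interview rating ≥ 2: 5 ≥ 2 is true
  legacy status: yes → true
  ACT score ≥ 30: 29 ≥ 30 is false
  NOT first-generation student: no → true
  recommendation letters > 1: 0 > 1 is false
  SAT score between 912 and 1432: 1085 in [912, 1432] is true
  disciplinary record: yes → true
  essay score ≥ 4: 3 ≥ 4 is false
  GPA ≥ 1.87: 2.63 ≥ 1.87 is true
  ACT score < 14: 29 < 14 is false
  community-service hours ≥ 156 hours: 96 ≥ 156 is false
Combine:
[1.1.2] true AND true = true
[1.1] true AND true = true
[1.2.2.1] true OR true = true
[1.2.2] NOT true = false
[1.2] false → false (antecedent false ⇒ implication holds) = true
[1.3] true OR true OR true = true
[1] true AND true AND true = true
[2.1.1.3] false AND true = false
[2.1.1] false OR true OR false = true
[2.1] NOT true = false
[2.2.2.1] false AND true = false
[2.2.2] NOT false = true
[2.2.3] false OR false = false
[2.2] true AND true AND false = false
[2] false AND false = false
[root] true OR false = true
Overall: true → admitted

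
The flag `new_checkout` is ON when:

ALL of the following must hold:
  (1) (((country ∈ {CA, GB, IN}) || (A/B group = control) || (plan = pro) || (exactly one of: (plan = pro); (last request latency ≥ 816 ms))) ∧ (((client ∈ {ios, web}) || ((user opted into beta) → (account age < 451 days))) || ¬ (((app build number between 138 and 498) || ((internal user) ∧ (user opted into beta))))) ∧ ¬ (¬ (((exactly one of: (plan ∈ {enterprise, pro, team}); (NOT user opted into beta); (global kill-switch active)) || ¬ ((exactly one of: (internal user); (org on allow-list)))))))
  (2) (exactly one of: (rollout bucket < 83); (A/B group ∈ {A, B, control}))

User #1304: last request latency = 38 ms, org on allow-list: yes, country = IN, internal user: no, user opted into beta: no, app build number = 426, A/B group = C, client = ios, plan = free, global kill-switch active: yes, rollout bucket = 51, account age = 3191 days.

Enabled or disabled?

Disabled

Atomic conditions:
  country ∈ {CA, GB, IN}: IN is in the set → true
  A/B group = control: C == control is false
  plan = pro: free == pro is false
  last request latency ≥ 816 ms: 38 ≥ 816 is false
  client ∈ {ios, web}: ios is in the set → true
  user opted into beta: no → false
  account age < 451 days: 3191 < 451 is false
  app build number between 138 and 498: 426 in [138, 498] is true
  internal user: no → false
  plan ∈ {enterprise, pro, team}: free is not in the set → false
  NOT user opted into beta: no → true
  global kill-switch active: yes → true
  org on allow-list: yes → true
  rollout bucket < 83: 51 < 83 is true
  A/B group ∈ {A, B, control}: C is not in the set → false
Combine:
[1.1.4] exactly-one(false, false) = false
[1.1] true OR false OR false OR false = true
[1.2.1.2] false → false (antecedent false ⇒ implication holds) = true
[1.2.1] true OR true = true
[1.2.2.1.2] false AND false = false
[1.2.2.1] true OR false = true
[1.2.2] NOT true = false
[1.2] true OR false = true
[1.3.1.1.1] exactly-one(false, true, true) = false
[1.3.1.1.2.1] exactly-one(false, true) = true
[1.3.1.1.2] NOT true = false
[1.3.1.1] false OR false = false
[1.3.1] NOT false = true
[1.3] NOT true = false
[1] true AND true AND false = false
[2] exactly-one(true, false) = true
[root] false AND true = false
Overall: false → disabled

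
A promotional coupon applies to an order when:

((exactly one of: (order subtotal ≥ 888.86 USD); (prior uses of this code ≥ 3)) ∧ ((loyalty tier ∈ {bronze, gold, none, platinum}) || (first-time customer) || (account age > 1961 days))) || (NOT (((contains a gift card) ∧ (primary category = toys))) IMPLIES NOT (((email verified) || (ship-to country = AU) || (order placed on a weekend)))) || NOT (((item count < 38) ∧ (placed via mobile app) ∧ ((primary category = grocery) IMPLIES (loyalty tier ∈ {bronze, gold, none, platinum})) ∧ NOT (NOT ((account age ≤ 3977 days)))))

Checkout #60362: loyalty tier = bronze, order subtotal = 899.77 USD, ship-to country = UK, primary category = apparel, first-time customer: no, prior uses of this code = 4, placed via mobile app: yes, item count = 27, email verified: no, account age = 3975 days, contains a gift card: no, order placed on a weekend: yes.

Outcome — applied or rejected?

Rejected

Atomic conditions:
  order subtotal ≥ 888.86 USD: 899.77 ≥ 888.86 is true
  prior uses of this code ≥ 3: 4 ≥ 3 is true
  loyalty tier ∈ {bronze, gold, none, platinum}: bronze is in the set → true
  first-time customer: no → false
  account age > 1961 days: 3975 > 1961 is true
  contains a gift card: no → false
  primary category = toys: apparel == toys is false
  email verified: no → false
  ship-to country = AU: UK == AU is false
  order placed on a weekend: yes → true
  item count < 38: 27 < 38 is true
  placed via mobile app: yes → true
  primary category = grocery: apparel == grocery is false
  account age ≤ 3977 days: 3975 ≤ 3977 is true
Combine:
[1.1] exactly-one(true, true) = false
[1.2] true OR false OR true = true
[1] false AND true = false
[2.1.1] false AND false = false
[2.1] NOT false = true
[2.2.1] false OR false OR true = true
[2.2] NOT true = false
[2] true → false = false
[3.1.3] false → true (antecedent false ⇒ implication holds) = true
[3.1.4.1] NOT true = false
[3.1.4] NOT false = true
[3.1] true AND true AND true AND true = true
[3] NOT true = false
[root] false OR false OR false = false
Overall: false → rejected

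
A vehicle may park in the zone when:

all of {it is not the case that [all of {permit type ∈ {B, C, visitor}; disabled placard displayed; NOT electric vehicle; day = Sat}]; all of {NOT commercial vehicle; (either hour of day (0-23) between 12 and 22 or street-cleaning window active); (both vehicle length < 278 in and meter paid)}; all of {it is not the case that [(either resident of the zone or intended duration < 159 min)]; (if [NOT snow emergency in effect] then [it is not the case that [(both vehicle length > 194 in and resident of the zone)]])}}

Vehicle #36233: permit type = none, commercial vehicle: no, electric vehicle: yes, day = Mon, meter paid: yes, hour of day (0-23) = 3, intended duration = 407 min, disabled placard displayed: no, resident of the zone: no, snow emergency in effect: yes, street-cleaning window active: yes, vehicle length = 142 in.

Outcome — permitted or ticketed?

Permitted

Atomic conditions:
  permit type ∈ {B, C, visitor}: none is not in the set → false
  disabled placard displayed: no → false
  NOT electric vehicle: yes → false
  day = Sat: Mon == Sat is false
  NOT commercial vehicle: no → true
  hour of day (0-23) between 12 and 22: 3 in [12, 22] is false
  street-cleaning window active: yes → true
  vehicle length < 278 in: 142 < 278 is true
  meter paid: yes → true
  resident of the zone: no → false
  intended duration < 159 min: 407 < 159 is false
  NOT snow emergency in effect: yes → false
  vehicle length > 194 in: 142 > 194 is false
Combine:
[1.1] false AND false AND false AND false = false
[1] NOT false = true
[2.2] false OR true = true
[2.3] true AND true = true
[2] true AND true AND true = true
[3.1.1] false OR false = false
[3.1] NOT false = true
[3.2.2.1] false AND false = false
[3.2.2] NOT false = true
[3.2] false → true (antecedent false ⇒ implication holds) = true
[3] true AND true = true
[root] true AND true AND true = true
Overall: true → permitted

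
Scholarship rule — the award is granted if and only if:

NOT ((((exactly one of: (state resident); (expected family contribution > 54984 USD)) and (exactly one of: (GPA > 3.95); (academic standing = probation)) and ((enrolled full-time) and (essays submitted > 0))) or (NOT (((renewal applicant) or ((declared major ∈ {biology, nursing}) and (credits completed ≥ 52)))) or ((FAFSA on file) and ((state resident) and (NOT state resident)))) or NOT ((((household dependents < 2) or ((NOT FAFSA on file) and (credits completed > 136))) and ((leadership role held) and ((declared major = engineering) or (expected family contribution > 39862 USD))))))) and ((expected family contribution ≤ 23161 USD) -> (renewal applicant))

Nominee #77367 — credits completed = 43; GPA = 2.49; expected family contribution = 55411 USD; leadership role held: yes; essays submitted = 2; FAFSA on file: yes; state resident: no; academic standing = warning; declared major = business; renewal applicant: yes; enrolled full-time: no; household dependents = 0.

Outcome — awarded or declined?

Awarded

Atomic conditions:
  state resident: no → false
  expected family contribution > 54984 USD: 55411 > 54984 is true
  GPA > 3.95: 2.49 > 3.95 is false
  academic standing = probation: warning == probation is false
  enrolled full-time: no → false
  essays submitted > 0: 2 > 0 is true
  renewal applicant: yes → true
  declared major ∈ {biology, nursing}: business is not in the set → false
  credits completed ≥ 52: 43 ≥ 52 is false
  FAFSA on file: yes → true
  NOT state resident: no → true
  household dependents < 2: 0 < 2 is true
  NOT FAFSA on file: yes → false
  credits completed > 136: 43 > 136 is false
  leadership role held: yes → true
  declared major = engineering: business == engineering is false
  expected family contribution > 39862 USD: 55411 > 39862 is true
  expected family contribution ≤ 23161 USD: 55411 ≤ 23161 is false
Combine:
[1.1.1.1] exactly-one(false, true) = true
[1.1.1.2] exactly-one(false, false) = false
[1.1.1.3] false AND true = false
[1.1.1] true AND false AND false = false
[1.1.2.1.1.2] false AND false = false
[1.1.2.1.1] true OR false = true
[1.1.2.1] NOT true = false
[1.1.2.2.2] false AND true = false
[1.1.2.2] true AND false = false
[1.1.2] false OR false = false
[1.1.3.1.1.2] false AND false = false
[1.1.3.1.1] true OR false = true
[1.1.3.1.2.2] false OR true = true
[1.1.3.1.2] true AND true = true
[1.1.3.1] true AND true = true
[1.1.3] NOT true = false
[1.1] false OR false OR false = false
[1] NOT false = true
[2] false → true (antecedent false ⇒ implication holds) = true
[root] true AND true = true
Overall: true → awarded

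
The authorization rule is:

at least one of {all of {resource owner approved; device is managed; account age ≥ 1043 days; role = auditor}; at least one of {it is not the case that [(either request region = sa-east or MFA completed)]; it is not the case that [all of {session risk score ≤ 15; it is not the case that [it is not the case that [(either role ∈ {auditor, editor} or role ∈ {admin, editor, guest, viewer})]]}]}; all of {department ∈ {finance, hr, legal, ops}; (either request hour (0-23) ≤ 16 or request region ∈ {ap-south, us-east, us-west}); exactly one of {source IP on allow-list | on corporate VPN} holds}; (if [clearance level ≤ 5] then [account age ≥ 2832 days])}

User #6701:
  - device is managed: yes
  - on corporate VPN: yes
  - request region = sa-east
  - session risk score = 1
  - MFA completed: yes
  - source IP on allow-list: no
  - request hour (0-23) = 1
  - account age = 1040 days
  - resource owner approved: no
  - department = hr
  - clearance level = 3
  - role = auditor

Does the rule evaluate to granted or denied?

Granted

Atomic conditions:
  resource owner approved: no → false
  device is managed: yes → true
  account age ≥ 1043 days: 1040 ≥ 1043 is false
  role = auditor: auditor == auditor is true
  request region = sa-east: sa-east == sa-east is true
  MFA completed: yes → true
  session risk score ≤ 15: 1 ≤ 15 is true
  role ∈ {auditor, editor}: auditor is in the set → true
  role ∈ {admin, editor, guest, viewer}: auditor is not in the set → false
  department ∈ {finance, hr, legal, ops}: hr is in the set → true
  request hour (0-23) ≤ 16: 1 ≤ 16 is true
  request region ∈ {ap-south, us-east, us-west}: sa-east is not in the set → false
  source IP on allow-list: no → false
  on corporate VPN: yes → true
  clearance level ≤ 5: 3 ≤ 5 is true
  account age ≥ 2832 days: 1040 ≥ 2832 is false
Combine:
[1] false AND true AND false AND true = false
[2.1.1] true OR true = true
[2.1] NOT true = false
[2.2.1.2.1.1] true OR false = true
[2.2.1.2.1] NOT true = false
[2.2.1.2] NOT false = true
[2.2.1] true AND true = true
[2.2] NOT true = false
[2] false OR false = false
[3.2] true OR false = true
[3.3] exactly-one(false, true) = true
[3] true AND true AND true = true
[4] true → false = false
[root] false OR false OR true OR false = true
Overall: true → granted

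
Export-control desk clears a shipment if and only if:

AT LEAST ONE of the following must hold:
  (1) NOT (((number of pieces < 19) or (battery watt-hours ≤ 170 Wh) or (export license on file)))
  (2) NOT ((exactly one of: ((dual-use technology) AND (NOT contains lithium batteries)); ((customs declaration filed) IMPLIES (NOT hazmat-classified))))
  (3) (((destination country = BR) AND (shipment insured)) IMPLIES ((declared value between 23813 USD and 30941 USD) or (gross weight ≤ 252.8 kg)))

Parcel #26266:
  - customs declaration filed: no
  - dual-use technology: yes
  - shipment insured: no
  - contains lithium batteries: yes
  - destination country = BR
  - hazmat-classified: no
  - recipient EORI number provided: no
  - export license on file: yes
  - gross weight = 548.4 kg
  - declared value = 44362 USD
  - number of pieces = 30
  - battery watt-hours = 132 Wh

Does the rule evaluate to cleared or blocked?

Cleared

Atomic conditions:
  number of pieces < 19: 30 < 19 is false
  battery watt-hours ≤ 170 Wh: 132 ≤ 170 is true
  export license on file: yes → true
  dual-use technology: yes → true
  NOT contains lithium batteries: yes → false
  customs declaration filed: no → false
  NOT hazmat-classified: no → true
  destination country = BR: BR == BR is true
  shipment insured: no → false
  declared value between 23813 USD and 30941 USD: 44362 in [23813, 30941] is false
  gross weight ≤ 252.8 kg: 548.4 ≤ 252.8 is false
Combine:
[1.1] false OR true OR true = true
[1] NOT true = false
[2.1.1] true AND false = false
[2.1.2] false → true (antecedent false ⇒ implication holds) = true
[2.1] exactly-one(false, true) = true
[2] NOT true = false
[3.1] true AND false = false
[3.2] false OR false = false
[3] false → false (antecedent false ⇒ implication holds) = true
[root] false OR false OR true = true
Overall: true → cleared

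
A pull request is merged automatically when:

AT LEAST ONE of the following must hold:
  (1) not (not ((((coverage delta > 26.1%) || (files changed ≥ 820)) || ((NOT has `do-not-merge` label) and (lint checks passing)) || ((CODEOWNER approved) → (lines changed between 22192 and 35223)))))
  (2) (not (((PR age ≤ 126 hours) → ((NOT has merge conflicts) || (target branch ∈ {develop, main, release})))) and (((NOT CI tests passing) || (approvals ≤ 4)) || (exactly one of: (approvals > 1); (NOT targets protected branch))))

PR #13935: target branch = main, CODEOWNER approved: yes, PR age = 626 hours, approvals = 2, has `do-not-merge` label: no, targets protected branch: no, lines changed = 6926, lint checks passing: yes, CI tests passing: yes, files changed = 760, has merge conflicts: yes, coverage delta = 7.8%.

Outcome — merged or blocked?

Merged

Atomic conditions:
  coverage delta > 26.1%: 7.8 > 26.1 is false
  files changed ≥ 820: 760 ≥ 820 is false
  NOT has `do-not-merge` label: no → true
  lint checks passing: yes → true
  CODEOWNER approved: yes → true
  lines changed between 22192 and 35223: 6926 in [22192, 35223] is false
  PR age ≤ 126 hours: 626 ≤ 126 is false
  NOT has merge conflicts: yes → false
  target branch ∈ {develop, main, release}: main is in the set → true
  NOT CI tests passing: yes → false
  approvals ≤ 4: 2 ≤ 4 is true
  approvals > 1: 2 > 1 is true
  NOT targets protected branch: no → true
Combine:
[1.1.1.1] false OR false = false
[1.1.1.2] true AND true = true
[1.1.1.3] true → false = false
[1.1.1] false OR true OR false = true
[1.1] NOT true = false
[1] NOT false = true
[2.1.1.2] false OR true = true
[2.1.1] false → true (antecedent false ⇒ implication holds) = true
[2.1] NOT true = false
[2.2.1] false OR true = true
[2.2.2] exactly-one(true, true) = false
[2.2] true OR false = true
[2] false AND true = false
[root] true OR false = true
Overall: true → merged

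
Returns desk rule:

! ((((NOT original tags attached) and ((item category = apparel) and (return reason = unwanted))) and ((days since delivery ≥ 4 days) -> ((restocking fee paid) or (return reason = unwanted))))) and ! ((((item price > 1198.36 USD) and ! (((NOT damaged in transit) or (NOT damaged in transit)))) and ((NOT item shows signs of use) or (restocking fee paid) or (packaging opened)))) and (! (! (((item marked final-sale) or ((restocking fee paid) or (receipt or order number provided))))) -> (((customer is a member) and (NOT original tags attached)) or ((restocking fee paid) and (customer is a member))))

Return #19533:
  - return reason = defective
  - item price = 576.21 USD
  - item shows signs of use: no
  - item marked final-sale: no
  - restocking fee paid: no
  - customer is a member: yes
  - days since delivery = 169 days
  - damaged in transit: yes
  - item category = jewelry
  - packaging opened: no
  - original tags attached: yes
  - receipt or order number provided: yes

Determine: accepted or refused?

Refused

Atomic conditions:
  NOT original tags attached: yes → false
  item category = apparel: jewelry == apparel is false
  return reason = unwanted: defective == unwanted is false
  days since delivery ≥ 4 days: 169 ≥ 4 is true
  restocking fee paid: no → false
  item price > 1198.36 USD: 576.21 > 1198.36 is false
  NOT damaged in transit: yes → false
  NOT item shows signs of use: no → true
  packaging opened: no → false
  item marked final-sale: no → false
  receipt or order number provided: yes → true
  customer is a member: yes → true
Combine:
[1.1.1.2] false AND false = false
[1.1.1] false AND false = false
[1.1.2.2] false OR false = false
[1.1.2] true → false = false
[1.1] false AND false = false
[1] NOT false = true
[2.1.1.2.1] false OR false = false
[2.1.1.2] NOT false = true
[2.1.1] false AND true = false
[2.1.2] true OR false OR false = true
[2.1] false AND true = false
[2] NOT false = true
[3.1.1.1.2] false OR true = true
[3.1.1.1] false OR true = true
[3.1.1] NOT true = false
[3.1] NOT false = true
[3.2.1] true AND false = false
[3.2.2] false AND true = false
[3.2] false OR false = false
[3] true → false = false
[root] true AND true AND false = false
Overall: false → refused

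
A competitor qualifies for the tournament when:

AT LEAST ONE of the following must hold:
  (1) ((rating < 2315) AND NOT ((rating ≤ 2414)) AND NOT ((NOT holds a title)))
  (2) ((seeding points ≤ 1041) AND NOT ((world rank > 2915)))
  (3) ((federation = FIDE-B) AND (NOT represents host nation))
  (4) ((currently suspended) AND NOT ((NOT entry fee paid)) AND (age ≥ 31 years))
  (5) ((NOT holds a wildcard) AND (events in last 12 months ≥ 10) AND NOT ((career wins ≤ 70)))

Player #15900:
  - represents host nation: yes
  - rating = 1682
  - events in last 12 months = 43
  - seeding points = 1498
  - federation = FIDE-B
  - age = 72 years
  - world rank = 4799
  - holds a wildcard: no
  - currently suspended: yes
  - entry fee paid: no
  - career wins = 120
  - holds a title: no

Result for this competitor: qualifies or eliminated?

Qualifies

Atomic conditions:
  rating < 2315: 1682 < 2315 is true
  rating ≤ 2414: 1682 ≤ 2414 is true
  NOT holds a title: no → true
  seeding points ≤ 1041: 1498 ≤ 1041 is false
  world rank > 2915: 4799 > 2915 is true
  federation = FIDE-B: FIDE-B == FIDE-B is true
  NOT represents host nation: yes → false
  currently suspended: yes → true
  NOT entry fee paid: no → true
  age ≥ 31 years: 72 ≥ 31 is true
  NOT holds a wildcard: no → true
  events in last 12 months ≥ 10: 43 ≥ 10 is true
  career wins ≤ 70: 120 ≤ 70 is false
Combine:
[1.2] NOT true = false
[1.3] NOT true = false
[1] true AND false AND false = false
[2.2] NOT true = false
[2] false AND false = false
[3] true AND false = false
[4.2] NOT true = false
[4] true AND false AND true = false
[5.3] NOT false = true
[5] true AND true AND true = true
[root] false OR false OR false OR false OR true = true
Overall: true → qualifies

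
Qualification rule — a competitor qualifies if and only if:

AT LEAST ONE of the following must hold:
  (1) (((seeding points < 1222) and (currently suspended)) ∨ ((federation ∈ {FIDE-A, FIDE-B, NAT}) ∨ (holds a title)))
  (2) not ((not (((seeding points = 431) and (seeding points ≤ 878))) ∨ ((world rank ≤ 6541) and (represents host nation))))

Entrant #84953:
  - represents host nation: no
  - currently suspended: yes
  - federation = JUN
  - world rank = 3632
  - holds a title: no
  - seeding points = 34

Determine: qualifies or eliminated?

Atomic conditions:
  seeding points < 1222: 34 < 1222 is true
  currently suspended: yes → true
  federation ∈ {FIDE-A, FIDE-B, NAT}: JUN is not in the set → false
  holds a title: no → false
  seeding points = 431: 34 == 431 is false
  seeding points ≤ 878: 34 ≤ 878 is true
  world rank ≤ 6541: 3632 ≤ 6541 is true
  represents host nation: no → false
Combine:
[1.1] true AND true = true
[1.2] false OR false = false
[1] true OR false = true
[2.1.1.1] false AND true = false
[2.1.1] NOT false = true
[2.1.2] true AND false = false
[2.1] true OR false = true
[2] NOT true = false
[root] true OR false = true
Overall: true → qualifies

Qualifies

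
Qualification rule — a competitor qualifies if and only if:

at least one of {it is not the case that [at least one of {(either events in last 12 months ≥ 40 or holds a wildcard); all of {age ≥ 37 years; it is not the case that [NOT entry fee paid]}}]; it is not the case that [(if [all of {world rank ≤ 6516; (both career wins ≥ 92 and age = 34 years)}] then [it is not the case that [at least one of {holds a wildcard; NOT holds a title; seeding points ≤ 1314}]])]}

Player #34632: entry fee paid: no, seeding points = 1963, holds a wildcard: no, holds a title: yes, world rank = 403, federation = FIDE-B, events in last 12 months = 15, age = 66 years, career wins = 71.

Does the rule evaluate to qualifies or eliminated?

Qualifies

Atomic conditions:
  events in last 12 months ≥ 40: 15 ≥ 40 is false
  holds a wildcard: no → false
  age ≥ 37 years: 66 ≥ 37 is true
  NOT entry fee paid: no → true
  world rank ≤ 6516: 403 ≤ 6516 is true
  career wins ≥ 92: 71 ≥ 92 is false
  age = 34 years: 66 == 34 is false
  NOT holds a title: yes → false
  seeding points ≤ 1314: 1963 ≤ 1314 is false
Combine:
[1.1.1] false OR false = false
[1.1.2.2] NOT true = false
[1.1.2] true AND false = false
[1.1] false OR false = false
[1] NOT false = true
[2.1.1.2] false AND false = false
[2.1.1] true AND false = false
[2.1.2.1] false OR false OR false = false
[2.1.2] NOT false = true
[2.1] false → true (antecedent false ⇒ implication holds) = true
[2] NOT true = false
[root] true OR false = true
Overall: true → qualifies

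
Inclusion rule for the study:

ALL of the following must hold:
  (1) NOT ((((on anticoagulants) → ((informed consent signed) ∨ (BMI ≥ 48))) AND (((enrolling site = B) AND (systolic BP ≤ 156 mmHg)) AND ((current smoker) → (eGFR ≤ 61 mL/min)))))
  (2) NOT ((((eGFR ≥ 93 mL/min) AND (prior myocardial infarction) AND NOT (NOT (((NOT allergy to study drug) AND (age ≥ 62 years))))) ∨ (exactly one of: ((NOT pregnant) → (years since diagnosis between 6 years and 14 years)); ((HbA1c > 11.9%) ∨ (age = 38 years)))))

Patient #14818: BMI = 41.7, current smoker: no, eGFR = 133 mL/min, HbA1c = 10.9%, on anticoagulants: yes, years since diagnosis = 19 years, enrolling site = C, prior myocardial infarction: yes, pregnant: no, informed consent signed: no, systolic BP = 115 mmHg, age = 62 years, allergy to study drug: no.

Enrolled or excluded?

Excluded

Atomic conditions:
  on anticoagulants: yes → true
  informed consent signed: no → false
  BMI ≥ 48: 41.7 ≥ 48 is false
  enrolling site = B: C == B is false
  systolic BP ≤ 156 mmHg: 115 ≤ 156 is true
  current smoker: no → false
  eGFR ≤ 61 mL/min: 133 ≤ 61 is false
  eGFR ≥ 93 mL/min: 133 ≥ 93 is true
  prior myocardial infarction: yes → true
  NOT allergy to study drug: no → true
  age ≥ 62 years: 62 ≥ 62 is true
  NOT pregnant: no → true
  years since diagnosis between 6 years and 14 years: 19 in [6, 14] is false
  HbA1c > 11.9%: 10.9 > 11.9 is false
  age = 38 years: 62 == 38 is false
Combine:
[1.1.1.2] false OR false = false
[1.1.1] true → false = false
[1.1.2.1] false AND true = false
[1.1.2.2] false → false (antecedent false ⇒ implication holds) = true
[1.1.2] false AND true = false
[1.1] false AND false = false
[1] NOT false = true
[2.1.1.3.1.1] true AND true = true
[2.1.1.3.1] NOT true = false
[2.1.1.3] NOT false = true
[2.1.1] true AND true AND true = true
[2.1.2.1] true → false = false
[2.1.2.2] false OR false = false
[2.1.2] exactly-one(false, false) = false
[2.1] true OR false = true
[2] NOT true = false
[root] true AND false = false
Overall: false → excluded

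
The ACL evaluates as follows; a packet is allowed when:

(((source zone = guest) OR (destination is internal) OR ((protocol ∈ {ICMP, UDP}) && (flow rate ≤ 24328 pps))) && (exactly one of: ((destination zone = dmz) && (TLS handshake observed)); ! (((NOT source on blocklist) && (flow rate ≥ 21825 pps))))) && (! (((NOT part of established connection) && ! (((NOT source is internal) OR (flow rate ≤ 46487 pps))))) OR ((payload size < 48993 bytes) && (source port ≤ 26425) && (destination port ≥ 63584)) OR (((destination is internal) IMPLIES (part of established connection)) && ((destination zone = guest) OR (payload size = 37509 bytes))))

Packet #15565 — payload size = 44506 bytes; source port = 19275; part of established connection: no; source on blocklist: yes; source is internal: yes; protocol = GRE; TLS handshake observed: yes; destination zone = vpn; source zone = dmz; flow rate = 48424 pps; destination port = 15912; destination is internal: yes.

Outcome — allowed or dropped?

Dropped

Atomic conditions:
  source zone = guest: dmz == guest is false
  destination is internal: yes → true
  protocol ∈ {ICMP, UDP}: GRE is not in the set → false
  flow rate ≤ 24328 pps: 48424 ≤ 24328 is false
  destination zone = dmz: vpn == dmz is false
  TLS handshake observed: yes → true
  NOT source on blocklist: yes → false
  flow rate ≥ 21825 pps: 48424 ≥ 21825 is true
  NOT part of established connection: no → true
  NOT source is internal: yes → false
  flow rate ≤ 46487 pps: 48424 ≤ 46487 is false
  payload size < 48993 bytes: 44506 < 48993 is true
  source port ≤ 26425: 19275 ≤ 26425 is true
  destination port ≥ 63584: 15912 ≥ 63584 is false
  part of established connection: no → false
  destination zone = guest: vpn == guest is false
  payload size = 37509 bytes: 44506 == 37509 is false
Combine:
[1.1.3] false AND false = false
[1.1] false OR true OR false = true
[1.2.1] false AND true = false
[1.2.2.1] false AND true = false
[1.2.2] NOT false = true
[1.2] exactly-one(false, true) = true
[1] true AND true = true
[2.1.1.2.1] false OR false = false
[2.1.1.2] NOT false = true
[2.1.1] true AND true = true
[2.1] NOT true = false
[2.2] true AND true AND false = false
[2.3.1] true → false = false
[2.3.2] false OR false = false
[2.3] false AND false = false
[2] false OR false OR false = false
[root] true AND false = false
Overall: false → dropped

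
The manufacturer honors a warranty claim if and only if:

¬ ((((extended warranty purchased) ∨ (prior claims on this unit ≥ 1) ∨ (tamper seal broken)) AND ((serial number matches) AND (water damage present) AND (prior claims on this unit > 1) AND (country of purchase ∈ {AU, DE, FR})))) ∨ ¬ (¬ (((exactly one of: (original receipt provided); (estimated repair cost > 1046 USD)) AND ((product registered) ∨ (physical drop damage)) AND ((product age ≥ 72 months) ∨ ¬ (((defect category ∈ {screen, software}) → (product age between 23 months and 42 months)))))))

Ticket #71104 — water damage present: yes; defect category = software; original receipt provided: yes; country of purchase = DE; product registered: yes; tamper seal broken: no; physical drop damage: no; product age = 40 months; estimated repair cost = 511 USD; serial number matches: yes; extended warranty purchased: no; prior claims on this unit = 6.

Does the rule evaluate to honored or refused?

Refused

Atomic conditions:
  extended warranty purchased: no → false
  prior claims on this unit ≥ 1: 6 ≥ 1 is true
  tamper seal broken: no → false
  serial number matches: yes → true
  water damage present: yes → true
  prior claims on this unit > 1: 6 > 1 is true
  country of purchase ∈ {AU, DE, FR}: DE is in the set → true
  original receipt provided: yes → true
  estimated repair cost > 1046 USD: 511 > 1046 is false
  product registered: yes → true
  physical drop damage: no → false
  product age ≥ 72 months: 40 ≥ 72 is false
  defect category ∈ {screen, software}: software is in the set → true
  product age between 23 months and 42 months: 40 in [23, 42] is true
Combine:
[1.1.1] false OR true OR false = true
[1.1.2] true AND true AND true AND true = true
[1.1] true AND true = true
[1] NOT true = false
[2.1.1.1] exactly-one(true, false) = true
[2.1.1.2] true OR false = true
[2.1.1.3.2.1] true → true = true
[2.1.1.3.2] NOT true = false
[2.1.1.3] false OR false = false
[2.1.1] true AND true AND false = false
[2.1] NOT false = true
[2] NOT true = false
[root] false OR false = false
Overall: false → refused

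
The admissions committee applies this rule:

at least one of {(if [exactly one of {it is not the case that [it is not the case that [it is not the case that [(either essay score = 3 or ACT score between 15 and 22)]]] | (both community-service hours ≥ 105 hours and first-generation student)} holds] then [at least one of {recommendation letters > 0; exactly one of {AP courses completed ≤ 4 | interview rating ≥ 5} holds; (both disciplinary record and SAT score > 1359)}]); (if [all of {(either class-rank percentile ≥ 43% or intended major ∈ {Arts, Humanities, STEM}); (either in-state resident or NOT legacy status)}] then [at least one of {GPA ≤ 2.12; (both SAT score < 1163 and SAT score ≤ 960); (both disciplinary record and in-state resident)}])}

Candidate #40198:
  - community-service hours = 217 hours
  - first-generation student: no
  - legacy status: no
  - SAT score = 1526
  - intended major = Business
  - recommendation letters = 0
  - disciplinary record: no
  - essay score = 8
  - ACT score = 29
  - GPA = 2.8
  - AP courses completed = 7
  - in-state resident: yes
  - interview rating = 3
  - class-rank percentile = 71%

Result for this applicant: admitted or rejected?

Rejected

Atomic conditions:
  essay score = 3: 8 == 3 is false
  ACT score between 15 and 22: 29 in [15, 22] is false
  community-service hours ≥ 105 hours: 217 ≥ 105 is true
  first-generation student: no → false
  recommendation letters > 0: 0 > 0 is false
  AP courses completed ≤ 4: 7 ≤ 4 is false
  interview rating ≥ 5: 3 ≥ 5 is false
  disciplinary record: no → false
  SAT score > 1359: 1526 > 1359 is true
  class-rank percentile ≥ 43%: 71 ≥ 43 is true
  intended major ∈ {Arts, Humanities, STEM}: Business is not in the set → false
  in-state resident: yes → true
  NOT legacy status: no → true
  GPA ≤ 2.12: 2.8 ≤ 2.12 is false
  SAT score < 1163: 1526 < 1163 is false
  SAT score ≤ 960: 1526 ≤ 960 is false
Combine:
[1.1.1.1.1.1] false OR false = false
[1.1.1.1.1] NOT false = true
[1.1.1.1] NOT true = false
[1.1.1] NOT false = true
[1.1.2] true AND false = false
[1.1] exactly-one(true, false) = true
[1.2.2] exactly-one(false, false) = false
[1.2.3] false AND true = false
[1.2] false OR false OR false = false
[1] true → false = false
[2.1.1] true OR false = true
[2.1.2] true OR true = true
[2.1] true AND true = true
[2.2.2] false AND false = false
[2.2.3] false AND true = false
[2.2] false OR false OR false = false
[2] true → false = false
[root] false OR false = false
Overall: false → rejected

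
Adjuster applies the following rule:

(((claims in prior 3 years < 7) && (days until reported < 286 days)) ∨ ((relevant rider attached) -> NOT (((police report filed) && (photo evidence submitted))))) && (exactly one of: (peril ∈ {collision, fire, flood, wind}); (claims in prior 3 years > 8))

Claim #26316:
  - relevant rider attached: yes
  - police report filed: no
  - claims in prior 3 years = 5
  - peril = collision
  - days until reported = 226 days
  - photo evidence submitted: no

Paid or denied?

Paid

Atomic conditions:
  claims in prior 3 years < 7: 5 < 7 is true
  days until reported < 286 days: 226 < 286 is true
  relevant rider attached: yes → true
  police report filed: no → false
  photo evidence submitted: no → false
  peril ∈ {collision, fire, flood, wind}: collision is in the set → true
  claims in prior 3 years > 8: 5 > 8 is false
Combine:
[1.1] true AND true = true
[1.2.2.1] false AND false = false
[1.2.2] NOT false = true
[1.2] true → true = true
[1] true OR true = true
[2] exactly-one(true, false) = true
[root] true AND true = true
Overall: true → paid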